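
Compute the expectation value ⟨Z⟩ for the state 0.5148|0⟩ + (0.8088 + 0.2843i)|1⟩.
-0.47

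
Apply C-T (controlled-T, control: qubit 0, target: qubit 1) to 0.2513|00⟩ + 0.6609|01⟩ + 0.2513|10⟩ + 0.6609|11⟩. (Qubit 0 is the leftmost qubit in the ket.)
0.2513|00⟩ + 0.6609|01⟩ + 0.2513|10⟩ + (0.4673 + 0.4673i)|11⟩

C-T leaves the control-|0⟩ kets |00⟩, |01⟩ unchanged and applies T to qubit 1 on the control-|1⟩ pair (|10⟩, |11⟩).
T = [[1, 0], [0, (1/√2 + (1/√2)i)]].
With a = amp(|10⟩) = 0.2513 and b = amp(|11⟩) = 0.6609:
new amp(|10⟩) = (1)·a = 0.2513
new amp(|11⟩) = (1/√2 + (1/√2)i)·b = (0.4673 + 0.4673i)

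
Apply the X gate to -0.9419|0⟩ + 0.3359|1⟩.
0.3359|0⟩ - 0.9419|1⟩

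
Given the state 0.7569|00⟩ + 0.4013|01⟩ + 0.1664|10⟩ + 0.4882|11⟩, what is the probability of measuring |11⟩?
0.2383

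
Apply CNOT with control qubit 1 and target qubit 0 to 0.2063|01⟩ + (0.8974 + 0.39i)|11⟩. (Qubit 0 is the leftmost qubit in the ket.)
(0.8974 + 0.39i)|01⟩ + 0.2063|11⟩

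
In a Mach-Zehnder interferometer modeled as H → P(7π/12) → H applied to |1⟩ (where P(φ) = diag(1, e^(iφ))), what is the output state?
(0.6294 - 0.483i)|0⟩ + (0.3706 + 0.483i)|1⟩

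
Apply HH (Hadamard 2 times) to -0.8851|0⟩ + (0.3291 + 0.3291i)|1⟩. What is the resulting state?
-0.8851|0⟩ + (0.3291 + 0.3291i)|1⟩

H² = I, so an even number of Hadamards cancels: H^2 = I and the state is unchanged.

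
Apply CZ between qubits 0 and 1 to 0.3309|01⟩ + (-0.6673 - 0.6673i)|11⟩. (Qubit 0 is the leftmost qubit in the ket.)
0.3309|01⟩ + (0.6673 + 0.6673i)|11⟩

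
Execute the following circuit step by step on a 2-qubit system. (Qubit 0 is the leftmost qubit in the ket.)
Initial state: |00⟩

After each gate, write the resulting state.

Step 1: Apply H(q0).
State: 1/√2|00⟩ + 1/√2|10⟩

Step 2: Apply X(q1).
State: 1/√2|01⟩ + 1/√2|11⟩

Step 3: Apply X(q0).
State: 1/√2|01⟩ + 1/√2|11⟩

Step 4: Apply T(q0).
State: 1/√2|01⟩ + (1/2 + (1/2)i)|11⟩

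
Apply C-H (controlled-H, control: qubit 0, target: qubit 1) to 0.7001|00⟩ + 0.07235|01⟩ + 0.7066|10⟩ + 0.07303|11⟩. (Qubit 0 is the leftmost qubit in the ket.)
0.7001|00⟩ + 0.07235|01⟩ + 0.5513|10⟩ + 0.448|11⟩

C-H leaves the control-|0⟩ kets |00⟩, |01⟩ unchanged and applies H to qubit 1 on the control-|1⟩ pair (|10⟩, |11⟩).
H = [[1/√2, 1/√2], [1/√2, -1/√2]].
With a = amp(|10⟩) = 0.7066 and b = amp(|11⟩) = 0.07303:
new amp(|10⟩) = (1/√2)·a + (1/√2)·b = 0.5513
new amp(|11⟩) = (1/√2)·a + (-1/√2)·b = 0.448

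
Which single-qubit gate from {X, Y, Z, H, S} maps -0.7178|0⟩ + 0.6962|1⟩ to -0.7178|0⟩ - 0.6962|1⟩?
Z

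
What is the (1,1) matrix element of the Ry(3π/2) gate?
-1/√2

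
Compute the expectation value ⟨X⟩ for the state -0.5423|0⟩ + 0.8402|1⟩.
-0.9113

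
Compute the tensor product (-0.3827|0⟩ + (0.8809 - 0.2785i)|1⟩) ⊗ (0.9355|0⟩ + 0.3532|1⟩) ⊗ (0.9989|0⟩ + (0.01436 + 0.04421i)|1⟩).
-0.3576|000⟩ + (-0.005141 - 0.01583i)|001⟩ - 0.135|010⟩ + (-0.001941 - 0.005976i)|011⟩ + (0.8232 - 0.2603i)|100⟩ + (0.02335 + 0.03269i)|101⟩ + (0.3108 - 0.09826i)|110⟩ + (0.008817 + 0.01234i)|111⟩

amp(|b₁b₂…⟩) = product of the factor amplitudes for bits b₁, b₂, …; only kets whose every factor amplitude is nonzero survive.
|000⟩: (-0.3827)(0.9355)(0.9989) = -0.3576
|001⟩: (-0.3827)(0.9355)(0.01436 + 0.04421i) = (-0.005141 - 0.01583i)
|010⟩: (-0.3827)(0.3532)(0.9989) = -0.135
|011⟩: (-0.3827)(0.3532)(0.01436 + 0.04421i) = (-0.001941 - 0.005976i)
|100⟩: (0.8809 - 0.2785i)(0.9355)(0.9989) = (0.8232 - 0.2603i)
|101⟩: (0.8809 - 0.2785i)(0.9355)(0.01436 + 0.04421i) = (0.02335 + 0.03269i)
|110⟩: (0.8809 - 0.2785i)(0.3532)(0.9989) = (0.3108 - 0.09826i)
|111⟩: (0.8809 - 0.2785i)(0.3532)(0.01436 + 0.04421i) = (0.008817 + 0.01234i)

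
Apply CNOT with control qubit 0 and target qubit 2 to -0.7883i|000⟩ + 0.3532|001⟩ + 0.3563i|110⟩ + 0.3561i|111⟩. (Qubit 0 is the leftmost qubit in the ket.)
-0.7883i|000⟩ + 0.3532|001⟩ + 0.3561i|110⟩ + 0.3563i|111⟩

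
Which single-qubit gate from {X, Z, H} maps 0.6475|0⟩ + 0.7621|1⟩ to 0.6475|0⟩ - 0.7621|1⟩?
Z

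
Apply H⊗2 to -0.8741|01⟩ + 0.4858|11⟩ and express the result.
-0.1942|00⟩ + 0.1942|01⟩ - 0.68|10⟩ + 0.68|11⟩

H⊗2 gives amp(|y⟩) = (1/2) Σ_x (−1)^(x·y) amp(|x⟩), where x·y is the number of positions in which both x and y have a 1.
|00⟩: (-0.8741 + 0.4858)/2 = -0.1942
|01⟩: (0.8741 - 0.4858)/2 = 0.1942
|10⟩: (-0.8741 - 0.4858)/2 = -0.68
|11⟩: (0.8741 + 0.4858)/2 = 0.68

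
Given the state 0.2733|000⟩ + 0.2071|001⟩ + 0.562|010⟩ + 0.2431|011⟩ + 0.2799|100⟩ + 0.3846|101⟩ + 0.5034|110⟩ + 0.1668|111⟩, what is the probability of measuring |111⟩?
0.02782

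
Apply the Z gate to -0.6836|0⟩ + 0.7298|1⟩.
-0.6836|0⟩ - 0.7298|1⟩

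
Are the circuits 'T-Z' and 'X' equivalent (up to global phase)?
No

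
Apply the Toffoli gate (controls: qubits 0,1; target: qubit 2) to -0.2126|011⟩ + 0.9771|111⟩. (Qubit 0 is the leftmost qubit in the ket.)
-0.2126|011⟩ + 0.9771|110⟩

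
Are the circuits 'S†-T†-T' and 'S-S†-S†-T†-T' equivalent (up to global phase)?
Yes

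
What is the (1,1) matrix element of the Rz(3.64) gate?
(-0.2466 + 0.9691i)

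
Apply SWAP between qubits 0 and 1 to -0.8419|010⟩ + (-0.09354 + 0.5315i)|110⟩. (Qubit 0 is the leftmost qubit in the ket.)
-0.8419|100⟩ + (-0.09354 + 0.5315i)|110⟩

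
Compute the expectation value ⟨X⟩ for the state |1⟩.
0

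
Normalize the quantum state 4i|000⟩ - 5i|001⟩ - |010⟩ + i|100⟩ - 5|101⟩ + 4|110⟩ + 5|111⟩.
0.3831i|000⟩ - 0.4789i|001⟩ - 0.09578|010⟩ + 0.09578i|100⟩ - 0.4789|101⟩ + 0.3831|110⟩ + 0.4789|111⟩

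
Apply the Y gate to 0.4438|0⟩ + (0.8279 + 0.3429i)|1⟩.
(0.3429 - 0.8279i)|0⟩ + 0.4438i|1⟩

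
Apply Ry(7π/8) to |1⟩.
-0.9808|0⟩ + 0.1951|1⟩

Ry(7π/8) = [[cos(θ/2), −sin(θ/2)], [sin(θ/2), cos(θ/2)]]; θ = 7π/8, cos(θ/2) ≈ 0.19509, sin(θ/2) ≈ 0.980785.
With a = amp(|0⟩) = 0 and b = amp(|1⟩) = 1:
new amp(|0⟩) = (0.19509)·a + (-0.980785)·b = -0.9808
new amp(|1⟩) = (0.980785)·a + (0.19509)·b = 0.1951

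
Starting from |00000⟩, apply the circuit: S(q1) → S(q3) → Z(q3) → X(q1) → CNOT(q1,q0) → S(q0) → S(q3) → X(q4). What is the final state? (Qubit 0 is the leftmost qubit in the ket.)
i|11001⟩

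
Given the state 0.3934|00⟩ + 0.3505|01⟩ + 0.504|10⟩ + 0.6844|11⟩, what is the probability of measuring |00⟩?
0.1548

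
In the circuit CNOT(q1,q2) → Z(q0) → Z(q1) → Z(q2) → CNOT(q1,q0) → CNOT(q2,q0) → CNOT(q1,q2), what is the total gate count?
7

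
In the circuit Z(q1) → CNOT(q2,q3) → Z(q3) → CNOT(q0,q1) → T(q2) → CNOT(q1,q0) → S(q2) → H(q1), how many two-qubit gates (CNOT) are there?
3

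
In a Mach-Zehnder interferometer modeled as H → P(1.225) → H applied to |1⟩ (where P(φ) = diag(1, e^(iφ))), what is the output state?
(0.3305 - 0.4704i)|0⟩ + (0.6695 + 0.4704i)|1⟩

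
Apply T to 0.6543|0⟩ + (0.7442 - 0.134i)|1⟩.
0.6543|0⟩ + (0.621 + 0.4315i)|1⟩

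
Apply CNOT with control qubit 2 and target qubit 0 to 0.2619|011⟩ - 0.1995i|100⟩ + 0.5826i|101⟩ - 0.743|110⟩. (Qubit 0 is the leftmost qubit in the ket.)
0.5826i|001⟩ - 0.1995i|100⟩ - 0.743|110⟩ + 0.2619|111⟩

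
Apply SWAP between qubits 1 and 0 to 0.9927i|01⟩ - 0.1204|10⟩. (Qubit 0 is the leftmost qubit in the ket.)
-0.1204|01⟩ + 0.9927i|10⟩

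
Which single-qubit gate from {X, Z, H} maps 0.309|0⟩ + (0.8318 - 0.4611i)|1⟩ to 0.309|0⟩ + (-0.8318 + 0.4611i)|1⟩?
Z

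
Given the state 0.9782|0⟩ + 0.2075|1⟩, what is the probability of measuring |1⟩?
0.04306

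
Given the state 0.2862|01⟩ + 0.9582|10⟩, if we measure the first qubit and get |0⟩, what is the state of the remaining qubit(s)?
|1⟩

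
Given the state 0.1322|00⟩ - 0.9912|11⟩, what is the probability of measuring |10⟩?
0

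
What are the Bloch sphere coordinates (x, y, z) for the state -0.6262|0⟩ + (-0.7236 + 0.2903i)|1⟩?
(0.9062, -0.3636, -0.2157)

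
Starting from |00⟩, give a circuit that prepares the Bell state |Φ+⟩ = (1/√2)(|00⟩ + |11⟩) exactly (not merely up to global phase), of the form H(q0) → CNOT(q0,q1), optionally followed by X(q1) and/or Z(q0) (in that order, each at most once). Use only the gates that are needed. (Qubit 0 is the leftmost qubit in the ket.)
H(q0) → CNOT(q0,q1)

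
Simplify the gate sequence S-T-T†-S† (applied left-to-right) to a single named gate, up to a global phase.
I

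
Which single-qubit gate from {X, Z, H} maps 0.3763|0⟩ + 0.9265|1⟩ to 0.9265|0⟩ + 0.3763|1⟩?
X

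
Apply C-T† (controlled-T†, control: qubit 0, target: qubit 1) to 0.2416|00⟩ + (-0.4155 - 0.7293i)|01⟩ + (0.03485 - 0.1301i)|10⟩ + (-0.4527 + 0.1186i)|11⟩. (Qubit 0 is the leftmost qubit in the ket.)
0.2416|00⟩ + (-0.4155 - 0.7293i)|01⟩ + (0.03485 - 0.1301i)|10⟩ + (-0.2362 + 0.404i)|11⟩

C-T† leaves the control-|0⟩ kets |00⟩, |01⟩ unchanged and applies T† to qubit 1 on the control-|1⟩ pair (|10⟩, |11⟩).
T† = [[1, 0], [0, (1/√2 - (1/√2)i)]].
With a = amp(|10⟩) = (0.03485 - 0.1301i) and b = amp(|11⟩) = (-0.4527 + 0.1186i):
new amp(|10⟩) = (1)·a = (0.03485 - 0.1301i)
new amp(|11⟩) = (1/√2 - (1/√2)i)·b = (-0.2362 + 0.404i)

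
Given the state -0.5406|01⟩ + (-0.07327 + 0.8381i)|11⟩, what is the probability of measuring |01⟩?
0.2922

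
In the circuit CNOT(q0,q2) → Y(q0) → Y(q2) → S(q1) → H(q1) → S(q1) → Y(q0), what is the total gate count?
7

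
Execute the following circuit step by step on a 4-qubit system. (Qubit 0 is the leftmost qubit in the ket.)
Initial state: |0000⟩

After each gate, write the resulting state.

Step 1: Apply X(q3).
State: |0001⟩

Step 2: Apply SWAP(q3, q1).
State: |0100⟩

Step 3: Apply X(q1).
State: |0000⟩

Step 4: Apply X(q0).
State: |1000⟩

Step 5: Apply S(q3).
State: |1000⟩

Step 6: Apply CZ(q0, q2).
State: |1000⟩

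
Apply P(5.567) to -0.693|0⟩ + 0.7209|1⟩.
-0.693|0⟩ + (0.5438 - 0.4733i)|1⟩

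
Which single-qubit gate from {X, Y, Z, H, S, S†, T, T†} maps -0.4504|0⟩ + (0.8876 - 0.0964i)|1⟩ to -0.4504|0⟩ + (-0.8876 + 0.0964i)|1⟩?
Z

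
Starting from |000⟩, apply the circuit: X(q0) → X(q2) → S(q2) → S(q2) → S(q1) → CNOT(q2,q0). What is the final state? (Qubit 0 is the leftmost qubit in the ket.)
-|001⟩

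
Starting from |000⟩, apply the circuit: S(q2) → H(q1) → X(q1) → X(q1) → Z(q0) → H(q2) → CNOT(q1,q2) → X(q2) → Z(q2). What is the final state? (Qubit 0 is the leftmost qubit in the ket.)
1/2|000⟩ - 1/2|001⟩ + 1/2|010⟩ - 1/2|011⟩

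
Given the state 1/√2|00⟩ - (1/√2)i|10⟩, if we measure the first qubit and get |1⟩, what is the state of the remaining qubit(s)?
-i|0⟩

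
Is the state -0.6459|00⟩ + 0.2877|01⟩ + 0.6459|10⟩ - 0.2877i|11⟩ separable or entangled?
Entangled

Writing the state as a|00⟩ + b|01⟩ + c|10⟩ + d|11⟩, it is a product state iff ad − bc = 0.
Here (a, b, c, d) = (-0.6459, 0.2877, 0.6459, -0.2877i): ad − bc = (-0.6459)(-0.2877i) − (0.2877)(0.6459) = (-0.1858 + 0.1858i) ≠ 0, so the state is entangled.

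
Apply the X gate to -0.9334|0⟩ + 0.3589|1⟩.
0.3589|0⟩ - 0.9334|1⟩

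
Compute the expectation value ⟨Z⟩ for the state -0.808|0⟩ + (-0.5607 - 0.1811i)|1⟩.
0.3057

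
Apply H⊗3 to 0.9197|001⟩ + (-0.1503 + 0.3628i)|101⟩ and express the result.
(0.272 + 0.1283i)|000⟩ + (-0.272 - 0.1283i)|001⟩ + (0.272 + 0.1283i)|010⟩ + (-0.272 - 0.1283i)|011⟩ + (0.3783 - 0.1283i)|100⟩ + (-0.3783 + 0.1283i)|101⟩ + (0.3783 - 0.1283i)|110⟩ + (-0.3783 + 0.1283i)|111⟩

H⊗3 gives amp(|y⟩) = (1/2√2) Σ_x (−1)^(x·y) amp(|x⟩), where x·y is the number of positions in which both x and y have a 1.
|000⟩: (0.9197 + (-0.1503 + 0.3628i))/(2√2) = (0.272 + 0.1283i)
|001⟩: (-0.9197 - (-0.1503 + 0.3628i))/(2√2) = (-0.272 - 0.1283i)
|010⟩: (0.9197 + (-0.1503 + 0.3628i))/(2√2) = (0.272 + 0.1283i)
|011⟩: (-0.9197 - (-0.1503 + 0.3628i))/(2√2) = (-0.272 - 0.1283i)
|100⟩: (0.9197 - (-0.1503 + 0.3628i))/(2√2) = (0.3783 - 0.1283i)
|101⟩: (-0.9197 + (-0.1503 + 0.3628i))/(2√2) = (-0.3783 + 0.1283i)
|110⟩: (0.9197 - (-0.1503 + 0.3628i))/(2√2) = (0.3783 - 0.1283i)
|111⟩: (-0.9197 + (-0.1503 + 0.3628i))/(2√2) = (-0.3783 + 0.1283i)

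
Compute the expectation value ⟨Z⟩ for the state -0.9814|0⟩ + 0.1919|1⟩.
0.9263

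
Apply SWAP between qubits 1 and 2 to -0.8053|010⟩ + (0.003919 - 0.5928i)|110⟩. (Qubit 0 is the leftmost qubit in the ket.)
-0.8053|001⟩ + (0.003919 - 0.5928i)|101⟩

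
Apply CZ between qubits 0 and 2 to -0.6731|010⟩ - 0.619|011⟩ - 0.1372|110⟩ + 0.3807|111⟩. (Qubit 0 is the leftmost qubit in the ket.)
-0.6731|010⟩ - 0.619|011⟩ - 0.1372|110⟩ - 0.3807|111⟩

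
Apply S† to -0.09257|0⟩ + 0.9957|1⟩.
-0.09257|0⟩ - 0.9957i|1⟩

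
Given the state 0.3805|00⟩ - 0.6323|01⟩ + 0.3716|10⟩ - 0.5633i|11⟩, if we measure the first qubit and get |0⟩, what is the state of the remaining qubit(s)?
0.5156|0⟩ - 0.8568|1⟩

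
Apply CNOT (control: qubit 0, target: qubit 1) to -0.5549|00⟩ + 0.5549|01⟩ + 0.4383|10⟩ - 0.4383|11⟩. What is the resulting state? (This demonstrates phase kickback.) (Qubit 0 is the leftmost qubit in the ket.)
-0.5549|00⟩ + 0.5549|01⟩ - 0.4383|10⟩ + 0.4383|11⟩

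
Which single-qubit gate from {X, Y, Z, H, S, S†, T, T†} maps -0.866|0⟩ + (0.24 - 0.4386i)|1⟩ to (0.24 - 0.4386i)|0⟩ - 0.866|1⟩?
X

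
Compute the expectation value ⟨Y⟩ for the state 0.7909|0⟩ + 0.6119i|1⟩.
0.9679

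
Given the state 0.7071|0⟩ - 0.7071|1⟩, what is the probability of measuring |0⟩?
0.5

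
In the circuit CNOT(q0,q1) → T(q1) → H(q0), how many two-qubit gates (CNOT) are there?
1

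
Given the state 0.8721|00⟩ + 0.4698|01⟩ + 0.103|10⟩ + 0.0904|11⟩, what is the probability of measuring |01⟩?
0.2207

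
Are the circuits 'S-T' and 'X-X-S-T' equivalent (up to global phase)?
Yes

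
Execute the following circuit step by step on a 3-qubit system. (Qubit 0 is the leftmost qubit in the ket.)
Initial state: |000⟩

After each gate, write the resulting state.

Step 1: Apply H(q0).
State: 1/√2|000⟩ + 1/√2|100⟩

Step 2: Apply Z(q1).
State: 1/√2|000⟩ + 1/√2|100⟩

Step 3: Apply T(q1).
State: 1/√2|000⟩ + 1/√2|100⟩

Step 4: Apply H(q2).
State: 1/2|000⟩ + 1/2|001⟩ + 1/2|100⟩ + 1/2|101⟩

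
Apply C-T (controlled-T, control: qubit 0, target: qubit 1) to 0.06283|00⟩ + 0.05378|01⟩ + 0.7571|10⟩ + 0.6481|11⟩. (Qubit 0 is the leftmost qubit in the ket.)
0.06283|00⟩ + 0.05378|01⟩ + 0.7571|10⟩ + (0.4583 + 0.4583i)|11⟩

C-T leaves the control-|0⟩ kets |00⟩, |01⟩ unchanged and applies T to qubit 1 on the control-|1⟩ pair (|10⟩, |11⟩).
T = [[1, 0], [0, (1/√2 + (1/√2)i)]].
With a = amp(|10⟩) = 0.7571 and b = amp(|11⟩) = 0.6481:
new amp(|10⟩) = (1)·a = 0.7571
new amp(|11⟩) = (1/√2 + (1/√2)i)·b = (0.4583 + 0.4583i)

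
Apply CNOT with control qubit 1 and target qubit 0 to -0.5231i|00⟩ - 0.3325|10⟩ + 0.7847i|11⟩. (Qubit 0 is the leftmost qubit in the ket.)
-0.5231i|00⟩ + 0.7847i|01⟩ - 0.3325|10⟩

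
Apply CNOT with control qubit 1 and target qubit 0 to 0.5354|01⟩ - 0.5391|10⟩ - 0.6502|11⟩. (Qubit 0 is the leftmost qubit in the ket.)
-0.6502|01⟩ - 0.5391|10⟩ + 0.5354|11⟩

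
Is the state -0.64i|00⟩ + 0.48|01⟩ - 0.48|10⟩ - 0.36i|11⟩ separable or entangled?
Separable

Writing the state as a|00⟩ + b|01⟩ + c|10⟩ + d|11⟩, it is a product state iff ad − bc = 0.
Here (a, b, c, d) = (-0.64i, 0.48, -0.48, -0.36i): ad − bc = (-0.64i)(-0.36i) − (0.48)(-0.48) = 0, so the state is separable.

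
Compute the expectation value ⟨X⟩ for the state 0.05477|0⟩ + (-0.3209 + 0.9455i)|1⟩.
-0.03515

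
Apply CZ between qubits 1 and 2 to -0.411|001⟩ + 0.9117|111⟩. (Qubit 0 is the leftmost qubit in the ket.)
-0.411|001⟩ - 0.9117|111⟩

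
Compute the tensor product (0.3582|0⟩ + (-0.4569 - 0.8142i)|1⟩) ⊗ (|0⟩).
0.3582|00⟩ + (-0.4569 - 0.8142i)|10⟩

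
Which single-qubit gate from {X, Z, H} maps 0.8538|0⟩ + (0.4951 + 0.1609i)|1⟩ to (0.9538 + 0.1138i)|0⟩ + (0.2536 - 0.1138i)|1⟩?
H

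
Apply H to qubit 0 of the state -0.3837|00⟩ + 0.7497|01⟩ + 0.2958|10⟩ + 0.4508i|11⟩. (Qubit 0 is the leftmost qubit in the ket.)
-0.06215|00⟩ + (0.5301 + 0.3188i)|01⟩ - 0.4805|10⟩ + (0.5301 - 0.3188i)|11⟩

H on qubit 0 mixes each pair of kets that differ only in qubit 0: amplitudes (a, b) of (|…0…⟩, |…1…⟩) become ((a + b)/√2, (a − b)/√2). Kets absent from the input have amplitude 0.
(|00⟩, |10⟩): (a, b) = (-0.3837, 0.2958) → (-0.06215, -0.4805)
(|01⟩, |11⟩): (a, b) = (0.7497, 0.4508i) → ((0.5301 + 0.3188i), (0.5301 - 0.3188i))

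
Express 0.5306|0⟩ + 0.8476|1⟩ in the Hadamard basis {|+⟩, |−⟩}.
0.9745|+⟩ - 0.2242|−⟩

With |ψ⟩ = α|0⟩ + β|1⟩, the Hadamard-basis coefficients are ⟨+|ψ⟩ = (α + β)/√2 and ⟨−|ψ⟩ = (α − β)/√2.
Here α = 0.5306, β = 0.8476: (α + β)/√2 = 0.9745, (α − β)/√2 = -0.2242.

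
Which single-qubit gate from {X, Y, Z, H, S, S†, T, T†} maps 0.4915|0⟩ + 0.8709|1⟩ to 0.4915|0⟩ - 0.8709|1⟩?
Z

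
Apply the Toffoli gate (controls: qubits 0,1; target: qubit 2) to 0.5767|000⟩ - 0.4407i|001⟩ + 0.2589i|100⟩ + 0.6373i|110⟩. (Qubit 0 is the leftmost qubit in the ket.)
0.5767|000⟩ - 0.4407i|001⟩ + 0.2589i|100⟩ + 0.6373i|111⟩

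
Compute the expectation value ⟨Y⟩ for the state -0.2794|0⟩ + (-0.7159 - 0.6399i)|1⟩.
0.3576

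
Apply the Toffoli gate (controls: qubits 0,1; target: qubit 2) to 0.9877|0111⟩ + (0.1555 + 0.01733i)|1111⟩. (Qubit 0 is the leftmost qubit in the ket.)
0.9877|0111⟩ + (0.1555 + 0.01733i)|1101⟩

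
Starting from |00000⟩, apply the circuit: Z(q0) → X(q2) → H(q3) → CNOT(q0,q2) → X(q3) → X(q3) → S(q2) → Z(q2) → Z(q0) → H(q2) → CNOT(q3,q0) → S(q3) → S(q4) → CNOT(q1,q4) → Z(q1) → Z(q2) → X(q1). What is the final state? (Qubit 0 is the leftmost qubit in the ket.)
-(1/2)i|01000⟩ - (1/2)i|01100⟩ + 1/2|11010⟩ + 1/2|11110⟩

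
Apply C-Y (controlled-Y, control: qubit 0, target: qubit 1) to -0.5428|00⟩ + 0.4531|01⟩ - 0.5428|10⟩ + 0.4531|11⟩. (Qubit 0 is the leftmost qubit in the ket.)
-0.5428|00⟩ + 0.4531|01⟩ - 0.4531i|10⟩ - 0.5428i|11⟩

C-Y leaves the control-|0⟩ kets |00⟩, |01⟩ unchanged and applies Y to qubit 1 on the control-|1⟩ pair (|10⟩, |11⟩).
Y = [[0, -i], [i, 0]].
With a = amp(|10⟩) = -0.5428 and b = amp(|11⟩) = 0.4531:
new amp(|10⟩) = (-i)·b = -0.4531i
new amp(|11⟩) = (i)·a = -0.5428i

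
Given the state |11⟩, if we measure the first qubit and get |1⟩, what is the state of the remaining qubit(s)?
|1⟩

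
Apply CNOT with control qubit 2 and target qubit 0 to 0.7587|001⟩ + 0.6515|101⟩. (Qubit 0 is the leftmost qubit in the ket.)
0.6515|001⟩ + 0.7587|101⟩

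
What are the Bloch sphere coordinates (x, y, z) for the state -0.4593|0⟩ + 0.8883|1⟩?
(-0.816, 0, -0.5781)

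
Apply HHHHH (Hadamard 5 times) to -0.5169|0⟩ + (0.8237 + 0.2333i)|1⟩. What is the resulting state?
(0.2169 + 0.165i)|0⟩ + (-0.9479 - 0.165i)|1⟩

H² = I, so H^5 = H: a single Hadamard. With (a, b) = (-0.5169, (0.8237 + 0.2333i)), H gives ((a + b)/√2, (a − b)/√2) = ((0.2169 + 0.165i), (-0.9479 - 0.165i)).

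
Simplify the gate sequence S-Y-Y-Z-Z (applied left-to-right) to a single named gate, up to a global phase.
S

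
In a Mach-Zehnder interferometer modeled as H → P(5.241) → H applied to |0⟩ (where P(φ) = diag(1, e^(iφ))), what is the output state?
(0.7522 - 0.4318i)|0⟩ + (0.2478 + 0.4318i)|1⟩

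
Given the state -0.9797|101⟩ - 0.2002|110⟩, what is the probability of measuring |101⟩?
0.9598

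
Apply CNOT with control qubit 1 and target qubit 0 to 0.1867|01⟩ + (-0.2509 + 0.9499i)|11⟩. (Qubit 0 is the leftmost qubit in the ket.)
(-0.2509 + 0.9499i)|01⟩ + 0.1867|11⟩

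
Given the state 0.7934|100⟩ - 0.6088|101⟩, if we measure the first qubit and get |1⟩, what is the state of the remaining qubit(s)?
0.7934|00⟩ - 0.6088|01⟩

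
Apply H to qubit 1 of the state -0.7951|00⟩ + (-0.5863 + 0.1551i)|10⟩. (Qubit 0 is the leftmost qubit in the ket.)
-0.5622|00⟩ - 0.5622|01⟩ + (-0.4146 + 0.1097i)|10⟩ + (-0.4146 + 0.1097i)|11⟩

H on qubit 1 mixes each pair of kets that differ only in qubit 1: amplitudes (a, b) of (|…0…⟩, |…1…⟩) become ((a + b)/√2, (a − b)/√2). Kets absent from the input have amplitude 0.
(|00⟩, |01⟩): (a, b) = (-0.7951, 0) → (-0.5622, -0.5622)
(|10⟩, |11⟩): (a, b) = ((-0.5863 + 0.1551i), 0) → ((-0.4146 + 0.1097i), (-0.4146 + 0.1097i))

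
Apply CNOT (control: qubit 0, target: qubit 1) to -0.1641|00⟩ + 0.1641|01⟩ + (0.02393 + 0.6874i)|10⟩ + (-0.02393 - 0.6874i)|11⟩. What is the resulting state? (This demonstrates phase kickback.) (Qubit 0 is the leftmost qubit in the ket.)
-0.1641|00⟩ + 0.1641|01⟩ + (-0.02393 - 0.6874i)|10⟩ + (0.02393 + 0.6874i)|11⟩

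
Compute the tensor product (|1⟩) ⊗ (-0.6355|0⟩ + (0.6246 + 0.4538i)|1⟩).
-0.6355|10⟩ + (0.6246 + 0.4538i)|11⟩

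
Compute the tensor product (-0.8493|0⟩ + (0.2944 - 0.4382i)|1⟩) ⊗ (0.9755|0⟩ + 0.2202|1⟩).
-0.8285|00⟩ - 0.187|01⟩ + (0.2872 - 0.4275i)|10⟩ + (0.06483 - 0.09649i)|11⟩

amp(|b₁b₂…⟩) = product of the factor amplitudes for bits b₁, b₂, …; only kets whose every factor amplitude is nonzero survive.
|00⟩: (-0.8493)(0.9755) = -0.8285
|01⟩: (-0.8493)(0.2202) = -0.187
|10⟩: (0.2944 - 0.4382i)(0.9755) = (0.2872 - 0.4275i)
|11⟩: (0.2944 - 0.4382i)(0.2202) = (0.06483 - 0.09649i)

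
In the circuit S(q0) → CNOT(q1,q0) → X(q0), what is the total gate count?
3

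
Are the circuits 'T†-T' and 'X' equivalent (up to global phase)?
No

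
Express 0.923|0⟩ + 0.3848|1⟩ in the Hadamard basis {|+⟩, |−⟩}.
0.9248|+⟩ + 0.3806|−⟩

With |ψ⟩ = α|0⟩ + β|1⟩, the Hadamard-basis coefficients are ⟨+|ψ⟩ = (α + β)/√2 and ⟨−|ψ⟩ = (α − β)/√2.
Here α = 0.923, β = 0.3848: (α + β)/√2 = 0.9248, (α − β)/√2 = 0.3806.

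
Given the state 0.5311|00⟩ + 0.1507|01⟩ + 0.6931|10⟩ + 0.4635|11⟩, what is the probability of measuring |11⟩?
0.2148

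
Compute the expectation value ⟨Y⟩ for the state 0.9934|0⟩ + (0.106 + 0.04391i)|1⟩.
0.08724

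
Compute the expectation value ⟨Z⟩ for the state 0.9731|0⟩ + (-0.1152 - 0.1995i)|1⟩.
0.8939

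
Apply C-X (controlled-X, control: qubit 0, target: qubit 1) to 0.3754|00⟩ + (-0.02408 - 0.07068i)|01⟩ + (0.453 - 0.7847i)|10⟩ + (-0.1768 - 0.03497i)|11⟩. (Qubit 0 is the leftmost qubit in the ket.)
0.3754|00⟩ + (-0.02408 - 0.07068i)|01⟩ + (-0.1768 - 0.03497i)|10⟩ + (0.453 - 0.7847i)|11⟩

C-X leaves the control-|0⟩ kets |00⟩, |01⟩ unchanged and applies X to qubit 1 on the control-|1⟩ pair (|10⟩, |11⟩).
X = [[0, 1], [1, 0]].
With a = amp(|10⟩) = (0.453 - 0.7847i) and b = amp(|11⟩) = (-0.1768 - 0.03497i):
new amp(|10⟩) = (1)·b = (-0.1768 - 0.03497i)
new amp(|11⟩) = (1)·a = (0.453 - 0.7847i)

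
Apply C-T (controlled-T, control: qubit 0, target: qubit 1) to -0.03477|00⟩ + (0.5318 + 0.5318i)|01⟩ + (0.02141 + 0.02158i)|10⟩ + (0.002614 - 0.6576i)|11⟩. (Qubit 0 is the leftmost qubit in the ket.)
-0.03477|00⟩ + (0.5318 + 0.5318i)|01⟩ + (0.02141 + 0.02158i)|10⟩ + (0.4668 - 0.4631i)|11⟩

C-T leaves the control-|0⟩ kets |00⟩, |01⟩ unchanged and applies T to qubit 1 on the control-|1⟩ pair (|10⟩, |11⟩).
T = [[1, 0], [0, (1/√2 + (1/√2)i)]].
With a = amp(|10⟩) = (0.02141 + 0.02158i) and b = amp(|11⟩) = (0.002614 - 0.6576i):
new amp(|10⟩) = (1)·a = (0.02141 + 0.02158i)
new amp(|11⟩) = (1/√2 + (1/√2)i)·b = (0.4668 - 0.4631i)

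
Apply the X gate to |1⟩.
|0⟩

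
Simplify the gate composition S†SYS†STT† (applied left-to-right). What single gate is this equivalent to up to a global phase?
Y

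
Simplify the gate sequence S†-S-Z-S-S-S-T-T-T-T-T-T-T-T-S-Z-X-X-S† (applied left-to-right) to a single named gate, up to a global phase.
S†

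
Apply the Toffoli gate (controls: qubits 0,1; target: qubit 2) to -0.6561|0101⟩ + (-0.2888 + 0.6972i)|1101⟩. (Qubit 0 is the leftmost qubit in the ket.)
-0.6561|0101⟩ + (-0.2888 + 0.6972i)|1111⟩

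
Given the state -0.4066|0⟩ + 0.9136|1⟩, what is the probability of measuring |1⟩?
0.8347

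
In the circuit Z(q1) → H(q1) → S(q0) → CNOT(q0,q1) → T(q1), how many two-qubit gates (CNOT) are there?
1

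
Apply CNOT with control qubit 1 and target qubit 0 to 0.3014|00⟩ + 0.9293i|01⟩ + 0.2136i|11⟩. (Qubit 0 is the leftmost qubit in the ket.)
0.3014|00⟩ + 0.2136i|01⟩ + 0.9293i|11⟩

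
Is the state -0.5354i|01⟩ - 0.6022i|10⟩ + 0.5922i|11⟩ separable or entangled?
Entangled

Writing the state as a|00⟩ + b|01⟩ + c|10⟩ + d|11⟩, it is a product state iff ad − bc = 0.
Here (a, b, c, d) = (0, -0.5354i, -0.6022i, 0.5922i): ad − bc = (0)(0.5922i) − (-0.5354i)(-0.6022i) = 0.3224 ≠ 0, so the state is entangled.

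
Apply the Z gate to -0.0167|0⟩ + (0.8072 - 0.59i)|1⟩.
-0.0167|0⟩ + (-0.8072 + 0.59i)|1⟩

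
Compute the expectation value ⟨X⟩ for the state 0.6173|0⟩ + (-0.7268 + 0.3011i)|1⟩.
-0.8973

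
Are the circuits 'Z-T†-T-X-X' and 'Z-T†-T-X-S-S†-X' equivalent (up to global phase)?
Yes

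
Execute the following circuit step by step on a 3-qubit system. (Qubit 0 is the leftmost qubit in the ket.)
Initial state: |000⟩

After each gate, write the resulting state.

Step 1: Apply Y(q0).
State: i|100⟩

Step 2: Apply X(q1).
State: i|110⟩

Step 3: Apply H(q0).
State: (1/√2)i|010⟩ - (1/√2)i|110⟩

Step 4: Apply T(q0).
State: (1/√2)i|010⟩ + (1/2 - (1/2)i)|110⟩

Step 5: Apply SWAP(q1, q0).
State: (1/√2)i|100⟩ + (1/2 - (1/2)i)|110⟩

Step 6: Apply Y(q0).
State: 1/√2|000⟩ + (-1/2 - (1/2)i)|010⟩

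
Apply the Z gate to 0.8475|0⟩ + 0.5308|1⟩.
0.8475|0⟩ - 0.5308|1⟩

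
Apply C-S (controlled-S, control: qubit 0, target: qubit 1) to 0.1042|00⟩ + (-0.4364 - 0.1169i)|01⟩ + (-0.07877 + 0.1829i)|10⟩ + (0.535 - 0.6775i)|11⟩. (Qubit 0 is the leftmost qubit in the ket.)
0.1042|00⟩ + (-0.4364 - 0.1169i)|01⟩ + (-0.07877 + 0.1829i)|10⟩ + (0.6775 + 0.535i)|11⟩

C-S leaves the control-|0⟩ kets |00⟩, |01⟩ unchanged and applies S to qubit 1 on the control-|1⟩ pair (|10⟩, |11⟩).
S = [[1, 0], [0, i]].
With a = amp(|10⟩) = (-0.07877 + 0.1829i) and b = amp(|11⟩) = (0.535 - 0.6775i):
new amp(|10⟩) = (1)·a = (-0.07877 + 0.1829i)
new amp(|11⟩) = (i)·b = (0.6775 + 0.535i)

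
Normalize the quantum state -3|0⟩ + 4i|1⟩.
-0.6|0⟩ + 0.8i|1⟩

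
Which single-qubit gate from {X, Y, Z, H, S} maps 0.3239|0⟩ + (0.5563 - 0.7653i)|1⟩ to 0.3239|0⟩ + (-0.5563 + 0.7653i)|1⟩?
Z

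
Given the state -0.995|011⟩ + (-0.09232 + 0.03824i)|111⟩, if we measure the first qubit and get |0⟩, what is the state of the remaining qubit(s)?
-|11⟩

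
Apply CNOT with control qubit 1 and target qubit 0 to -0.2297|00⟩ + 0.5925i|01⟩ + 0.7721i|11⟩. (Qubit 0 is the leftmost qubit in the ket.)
-0.2297|00⟩ + 0.7721i|01⟩ + 0.5925i|11⟩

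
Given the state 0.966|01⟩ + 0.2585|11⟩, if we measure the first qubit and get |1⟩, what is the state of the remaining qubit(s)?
|1⟩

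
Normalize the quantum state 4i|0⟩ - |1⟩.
0.9701i|0⟩ - 0.2425|1⟩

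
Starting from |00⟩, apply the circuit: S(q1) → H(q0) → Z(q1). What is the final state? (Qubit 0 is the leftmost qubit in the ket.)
1/√2|00⟩ + 1/√2|10⟩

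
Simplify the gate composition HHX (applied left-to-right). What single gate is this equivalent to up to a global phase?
X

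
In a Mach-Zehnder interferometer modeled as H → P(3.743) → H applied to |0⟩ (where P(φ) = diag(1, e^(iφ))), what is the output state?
(0.08773 - 0.2829i)|0⟩ + (0.9123 + 0.2829i)|1⟩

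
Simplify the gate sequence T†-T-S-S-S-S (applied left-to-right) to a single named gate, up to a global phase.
I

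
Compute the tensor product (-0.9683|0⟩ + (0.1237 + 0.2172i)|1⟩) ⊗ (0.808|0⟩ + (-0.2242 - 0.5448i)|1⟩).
-0.7824|00⟩ + (0.2171 + 0.5275i)|01⟩ + (0.09995 + 0.1755i)|10⟩ + (0.0906 - 0.1161i)|11⟩

amp(|b₁b₂…⟩) = product of the factor amplitudes for bits b₁, b₂, …; only kets whose every factor amplitude is nonzero survive.
|00⟩: (-0.9683)(0.808) = -0.7824
|01⟩: (-0.9683)(-0.2242 - 0.5448i) = (0.2171 + 0.5275i)
|10⟩: (0.1237 + 0.2172i)(0.808) = (0.09995 + 0.1755i)
|11⟩: (0.1237 + 0.2172i)(-0.2242 - 0.5448i) = (0.0906 - 0.1161i)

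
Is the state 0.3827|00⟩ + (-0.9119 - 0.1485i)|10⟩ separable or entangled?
Separable

Writing the state as a|00⟩ + b|01⟩ + c|10⟩ + d|11⟩, it is a product state iff ad − bc = 0.
Here (a, b, c, d) = (0.3827, 0, (-0.9119 - 0.1485i), 0): ad − bc = (0.3827)(0) − (0)(-0.9119 - 0.1485i) = 0, so the state is separable.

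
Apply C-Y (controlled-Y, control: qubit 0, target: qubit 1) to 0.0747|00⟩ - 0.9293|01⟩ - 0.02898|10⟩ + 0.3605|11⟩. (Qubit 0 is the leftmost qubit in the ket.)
0.0747|00⟩ - 0.9293|01⟩ - 0.3605i|10⟩ - 0.02898i|11⟩

C-Y leaves the control-|0⟩ kets |00⟩, |01⟩ unchanged and applies Y to qubit 1 on the control-|1⟩ pair (|10⟩, |11⟩).
Y = [[0, -i], [i, 0]].
With a = amp(|10⟩) = -0.02898 and b = amp(|11⟩) = 0.3605:
new amp(|10⟩) = (-i)·b = -0.3605i
new amp(|11⟩) = (i)·a = -0.02898i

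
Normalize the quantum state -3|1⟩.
-|1⟩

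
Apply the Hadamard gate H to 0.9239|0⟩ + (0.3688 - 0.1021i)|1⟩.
(0.9141 - 0.0722i)|0⟩ + (0.3925 + 0.0722i)|1⟩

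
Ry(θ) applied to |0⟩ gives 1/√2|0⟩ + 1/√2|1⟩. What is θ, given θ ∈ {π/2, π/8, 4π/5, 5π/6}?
π/2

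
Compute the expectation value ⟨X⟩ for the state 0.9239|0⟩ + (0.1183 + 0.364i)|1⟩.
0.2186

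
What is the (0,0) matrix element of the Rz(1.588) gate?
(0.701 - 0.7132i)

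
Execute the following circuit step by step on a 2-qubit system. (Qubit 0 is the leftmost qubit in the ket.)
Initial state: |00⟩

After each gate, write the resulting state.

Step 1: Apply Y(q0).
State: i|10⟩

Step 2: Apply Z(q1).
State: i|10⟩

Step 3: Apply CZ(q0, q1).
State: i|10⟩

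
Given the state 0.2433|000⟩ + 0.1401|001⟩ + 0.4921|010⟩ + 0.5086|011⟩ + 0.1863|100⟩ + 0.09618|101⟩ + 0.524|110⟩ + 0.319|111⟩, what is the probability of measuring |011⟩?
0.2587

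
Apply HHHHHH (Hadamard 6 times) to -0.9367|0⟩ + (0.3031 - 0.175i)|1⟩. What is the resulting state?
-0.9367|0⟩ + (0.3031 - 0.175i)|1⟩

H² = I, so an even number of Hadamards cancels: H^6 = I and the state is unchanged.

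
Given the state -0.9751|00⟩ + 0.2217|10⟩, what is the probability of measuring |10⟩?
0.04915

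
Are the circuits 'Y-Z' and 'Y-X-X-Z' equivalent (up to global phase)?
Yes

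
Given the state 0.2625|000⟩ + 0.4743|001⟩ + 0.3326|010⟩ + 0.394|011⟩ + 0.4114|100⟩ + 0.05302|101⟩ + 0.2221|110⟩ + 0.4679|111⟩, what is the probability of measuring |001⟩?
0.225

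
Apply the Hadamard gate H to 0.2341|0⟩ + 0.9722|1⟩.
0.853|0⟩ - 0.5219|1⟩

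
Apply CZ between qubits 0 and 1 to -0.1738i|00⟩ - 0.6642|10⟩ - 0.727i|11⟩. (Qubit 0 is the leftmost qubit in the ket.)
-0.1738i|00⟩ - 0.6642|10⟩ + 0.727i|11⟩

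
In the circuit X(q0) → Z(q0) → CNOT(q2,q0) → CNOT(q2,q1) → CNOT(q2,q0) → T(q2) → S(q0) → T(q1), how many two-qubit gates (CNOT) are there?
3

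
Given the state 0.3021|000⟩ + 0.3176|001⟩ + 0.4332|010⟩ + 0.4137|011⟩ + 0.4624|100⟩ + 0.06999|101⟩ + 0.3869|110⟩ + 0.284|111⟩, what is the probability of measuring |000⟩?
0.09126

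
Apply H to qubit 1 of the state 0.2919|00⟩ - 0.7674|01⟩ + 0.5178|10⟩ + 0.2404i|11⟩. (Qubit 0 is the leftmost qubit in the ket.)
-0.3362|00⟩ + 0.749|01⟩ + (0.3661 + 0.17i)|10⟩ + (0.3661 - 0.17i)|11⟩

H on qubit 1 mixes each pair of kets that differ only in qubit 1: amplitudes (a, b) of (|…0…⟩, |…1…⟩) become ((a + b)/√2, (a − b)/√2). Kets absent from the input have amplitude 0.
(|00⟩, |01⟩): (a, b) = (0.2919, -0.7674) → (-0.3362, 0.749)
(|10⟩, |11⟩): (a, b) = (0.5178, 0.2404i) → ((0.3661 + 0.17i), (0.3661 - 0.17i))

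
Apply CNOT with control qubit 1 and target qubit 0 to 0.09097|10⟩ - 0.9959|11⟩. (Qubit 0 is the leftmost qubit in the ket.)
-0.9959|01⟩ + 0.09097|10⟩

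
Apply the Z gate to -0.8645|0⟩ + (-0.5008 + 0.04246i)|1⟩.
-0.8645|0⟩ + (0.5008 - 0.04246i)|1⟩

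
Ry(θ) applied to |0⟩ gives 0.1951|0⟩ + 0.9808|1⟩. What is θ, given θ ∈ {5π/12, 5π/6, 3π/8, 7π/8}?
7π/8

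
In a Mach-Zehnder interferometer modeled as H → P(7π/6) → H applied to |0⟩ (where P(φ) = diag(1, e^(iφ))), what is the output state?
(0.06699 - 0.25i)|0⟩ + (0.933 + 0.25i)|1⟩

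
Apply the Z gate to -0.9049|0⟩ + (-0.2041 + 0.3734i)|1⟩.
-0.9049|0⟩ + (0.2041 - 0.3734i)|1⟩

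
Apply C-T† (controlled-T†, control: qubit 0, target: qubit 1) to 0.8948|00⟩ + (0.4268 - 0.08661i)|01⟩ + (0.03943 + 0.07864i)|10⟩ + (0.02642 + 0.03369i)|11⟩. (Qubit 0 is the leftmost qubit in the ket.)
0.8948|00⟩ + (0.4268 - 0.08661i)|01⟩ + (0.03943 + 0.07864i)|10⟩ + (0.0425 + 0.005141i)|11⟩

C-T† leaves the control-|0⟩ kets |00⟩, |01⟩ unchanged and applies T† to qubit 1 on the control-|1⟩ pair (|10⟩, |11⟩).
T† = [[1, 0], [0, (1/√2 - (1/√2)i)]].
With a = amp(|10⟩) = (0.03943 + 0.07864i) and b = amp(|11⟩) = (0.02642 + 0.03369i):
new amp(|10⟩) = (1)·a = (0.03943 + 0.07864i)
new amp(|11⟩) = (1/√2 - (1/√2)i)·b = (0.0425 + 0.005141i)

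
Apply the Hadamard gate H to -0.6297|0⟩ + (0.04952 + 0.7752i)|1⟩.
(-0.4102 + 0.5481i)|0⟩ + (-0.4803 - 0.5481i)|1⟩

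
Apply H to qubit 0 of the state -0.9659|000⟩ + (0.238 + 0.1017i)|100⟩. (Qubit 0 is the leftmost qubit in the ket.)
(-0.5147 + 0.07191i)|000⟩ + (-0.8513 - 0.07191i)|100⟩

H on qubit 0 mixes each pair of kets that differ only in qubit 0: amplitudes (a, b) of (|…0…⟩, |…1…⟩) become ((a + b)/√2, (a − b)/√2). Kets absent from the input have amplitude 0.
(|000⟩, |100⟩): (a, b) = (-0.9659, (0.238 + 0.1017i)) → ((-0.5147 + 0.07191i), (-0.8513 - 0.07191i))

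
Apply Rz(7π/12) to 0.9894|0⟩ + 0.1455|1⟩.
(0.6023 - 0.7849i)|0⟩ + (0.08857 + 0.1154i)|1⟩

Rz(7π/12) = [[e^(−iθ/2), 0], [0, e^(iθ/2)]] with e^(±iθ/2) = cos(θ/2) ± i·sin(θ/2); θ = 7π/12, cos(θ/2) ≈ 0.608761, sin(θ/2) ≈ 0.793353.
With a = amp(|0⟩) = 0.9894 and b = amp(|1⟩) = 0.1455:
new amp(|0⟩) = (0.608761 - 0.793353i)·a = (0.6023 - 0.7849i)
new amp(|1⟩) = (0.608761 + 0.793353i)·b = (0.08857 + 0.1154i)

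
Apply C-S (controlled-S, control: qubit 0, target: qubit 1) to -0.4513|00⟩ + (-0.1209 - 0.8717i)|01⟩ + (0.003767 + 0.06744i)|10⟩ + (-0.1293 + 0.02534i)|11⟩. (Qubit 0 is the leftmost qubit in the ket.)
-0.4513|00⟩ + (-0.1209 - 0.8717i)|01⟩ + (0.003767 + 0.06744i)|10⟩ + (-0.02534 - 0.1293i)|11⟩

C-S leaves the control-|0⟩ kets |00⟩, |01⟩ unchanged and applies S to qubit 1 on the control-|1⟩ pair (|10⟩, |11⟩).
S = [[1, 0], [0, i]].
With a = amp(|10⟩) = (0.003767 + 0.06744i) and b = amp(|11⟩) = (-0.1293 + 0.02534i):
new amp(|10⟩) = (1)·a = (0.003767 + 0.06744i)
new amp(|11⟩) = (i)·b = (-0.02534 - 0.1293i)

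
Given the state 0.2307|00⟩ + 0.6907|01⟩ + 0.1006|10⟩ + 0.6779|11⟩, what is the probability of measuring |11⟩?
0.4595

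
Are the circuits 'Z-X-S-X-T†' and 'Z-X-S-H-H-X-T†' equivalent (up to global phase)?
Yes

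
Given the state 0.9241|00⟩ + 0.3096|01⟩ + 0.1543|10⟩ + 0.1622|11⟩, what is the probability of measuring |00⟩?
0.854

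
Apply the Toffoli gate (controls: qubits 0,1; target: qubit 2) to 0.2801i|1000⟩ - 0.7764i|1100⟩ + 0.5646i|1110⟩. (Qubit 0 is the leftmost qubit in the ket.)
0.2801i|1000⟩ + 0.5646i|1100⟩ - 0.7764i|1110⟩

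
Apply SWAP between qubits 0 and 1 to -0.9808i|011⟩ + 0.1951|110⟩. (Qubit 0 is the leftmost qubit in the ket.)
-0.9808i|101⟩ + 0.1951|110⟩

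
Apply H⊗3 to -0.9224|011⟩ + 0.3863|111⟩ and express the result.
-0.1895|000⟩ + 0.1895|001⟩ + 0.1895|010⟩ - 0.1895|011⟩ - 0.4627|100⟩ + 0.4627|101⟩ + 0.4627|110⟩ - 0.4627|111⟩

H⊗3 gives amp(|y⟩) = (1/2√2) Σ_x (−1)^(x·y) amp(|x⟩), where x·y is the number of positions in which both x and y have a 1.
|000⟩: (-0.9224 + 0.3863)/(2√2) = -0.1895
|001⟩: (0.9224 - 0.3863)/(2√2) = 0.1895
|010⟩: (0.9224 - 0.3863)/(2√2) = 0.1895
|011⟩: (-0.9224 + 0.3863)/(2√2) = -0.1895
|100⟩: (-0.9224 - 0.3863)/(2√2) = -0.4627
|101⟩: (0.9224 + 0.3863)/(2√2) = 0.4627
|110⟩: (0.9224 + 0.3863)/(2√2) = 0.4627
|111⟩: (-0.9224 - 0.3863)/(2√2) = -0.4627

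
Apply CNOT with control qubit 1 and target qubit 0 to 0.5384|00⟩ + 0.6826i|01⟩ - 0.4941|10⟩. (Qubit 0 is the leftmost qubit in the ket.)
0.5384|00⟩ - 0.4941|10⟩ + 0.6826i|11⟩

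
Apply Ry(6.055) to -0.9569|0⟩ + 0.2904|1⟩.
0.9176|0⟩ - 0.3975|1⟩

Ry(6.055) = [[cos(θ/2), −sin(θ/2)], [sin(θ/2), cos(θ/2)]]; θ = 6.055, cos(θ/2) ≈ -0.993498, sin(θ/2) ≈ 0.113845.
With a = amp(|0⟩) = -0.9569 and b = amp(|1⟩) = 0.2904:
new amp(|0⟩) = (-0.993498)·a + (-0.113845)·b = 0.9176
new amp(|1⟩) = (0.113845)·a + (-0.993498)·b = -0.3975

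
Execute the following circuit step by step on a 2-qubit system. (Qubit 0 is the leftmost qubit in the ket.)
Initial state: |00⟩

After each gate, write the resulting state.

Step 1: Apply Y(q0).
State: i|10⟩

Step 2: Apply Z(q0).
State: -i|10⟩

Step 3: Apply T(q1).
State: -i|10⟩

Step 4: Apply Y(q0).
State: -|00⟩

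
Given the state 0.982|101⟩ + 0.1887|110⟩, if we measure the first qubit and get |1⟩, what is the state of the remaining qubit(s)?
0.982|01⟩ + 0.1887|10⟩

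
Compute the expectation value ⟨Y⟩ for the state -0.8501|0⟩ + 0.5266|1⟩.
0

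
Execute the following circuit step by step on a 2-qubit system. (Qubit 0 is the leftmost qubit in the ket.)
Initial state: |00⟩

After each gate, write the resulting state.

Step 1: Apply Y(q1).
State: i|01⟩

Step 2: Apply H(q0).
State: (1/√2)i|01⟩ + (1/√2)i|11⟩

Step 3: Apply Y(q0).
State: 1/√2|01⟩ - 1/√2|11⟩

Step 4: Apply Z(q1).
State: -1/√2|01⟩ + 1/√2|11⟩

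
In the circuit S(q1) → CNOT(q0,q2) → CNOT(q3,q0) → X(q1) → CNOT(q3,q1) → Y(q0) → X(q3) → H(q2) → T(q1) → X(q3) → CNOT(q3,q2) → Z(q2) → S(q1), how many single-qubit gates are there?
9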